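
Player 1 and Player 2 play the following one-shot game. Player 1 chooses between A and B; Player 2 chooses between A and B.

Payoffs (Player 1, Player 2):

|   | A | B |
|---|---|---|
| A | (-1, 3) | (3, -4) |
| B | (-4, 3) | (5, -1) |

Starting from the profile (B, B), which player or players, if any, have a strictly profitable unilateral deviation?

Player 2

Player 1 at (B, B) earns 5; deviating to A yields 3 — not better.
Player 2 earns -1; deviating to A yields 3 — a strict improvement.
Only Player 2 has a strictly profitable deviation.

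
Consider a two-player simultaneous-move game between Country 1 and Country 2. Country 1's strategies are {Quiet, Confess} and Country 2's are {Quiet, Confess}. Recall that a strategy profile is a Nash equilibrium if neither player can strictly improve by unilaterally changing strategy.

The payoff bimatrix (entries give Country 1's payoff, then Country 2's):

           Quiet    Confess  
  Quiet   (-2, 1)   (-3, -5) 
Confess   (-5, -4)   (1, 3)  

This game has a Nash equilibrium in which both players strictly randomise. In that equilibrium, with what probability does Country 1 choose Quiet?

Let p be the probability that Country 1 plays Quiet. In a completely mixed equilibrium, Country 2 must be indifferent between Quiet and Confess.
Country 2's expected payoff from Quiet is p − 4(1−p); from Confess it is −5p + 3(1−p).
Setting these equal: 5p − 4 = −8p + 3, so p = 7/13.

7/13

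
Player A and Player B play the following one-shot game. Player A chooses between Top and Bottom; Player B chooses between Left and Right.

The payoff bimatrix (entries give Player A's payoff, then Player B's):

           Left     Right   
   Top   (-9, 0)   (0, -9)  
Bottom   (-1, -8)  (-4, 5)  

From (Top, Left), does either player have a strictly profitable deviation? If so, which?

Player A at (Top, Left) earns -9; deviating to Bottom yields -1 — a strict improvement.
Player B earns 0; deviating to Right yields -9 — not better.
Only Player A has a strictly profitable deviation.

Player A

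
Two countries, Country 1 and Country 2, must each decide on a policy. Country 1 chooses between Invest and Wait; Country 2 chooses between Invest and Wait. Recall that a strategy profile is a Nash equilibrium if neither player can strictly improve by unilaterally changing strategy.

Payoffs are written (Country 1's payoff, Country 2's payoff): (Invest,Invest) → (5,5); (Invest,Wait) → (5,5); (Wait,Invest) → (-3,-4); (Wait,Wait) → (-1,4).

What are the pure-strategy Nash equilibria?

(Invest, Invest): Country 1 gets 5 ≥ -3 from Wait, and Country 2 gets 5 ≥ 5 from Wait — Nash equilibrium.
(Invest, Wait): Country 1 gets 5 ≥ -1 from Wait, and Country 2 gets 5 ≥ 5 from Invest — Nash equilibrium.
(Wait, Invest): Country 1 prefers Invest (5 > -3); Country 2 prefers Wait (4 > -4) — not an equilibrium.
(Wait, Wait): Country 1 prefers Invest (5 > -1) — not an equilibrium.

(Invest, Invest) and (Invest, Wait)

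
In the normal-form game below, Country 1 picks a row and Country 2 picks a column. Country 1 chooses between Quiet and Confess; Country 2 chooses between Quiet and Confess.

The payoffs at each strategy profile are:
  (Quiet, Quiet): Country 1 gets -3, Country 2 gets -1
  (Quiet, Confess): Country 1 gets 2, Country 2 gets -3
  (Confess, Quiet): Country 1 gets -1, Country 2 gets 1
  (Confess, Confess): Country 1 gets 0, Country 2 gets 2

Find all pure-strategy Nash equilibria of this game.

none

(Quiet, Quiet): Country 1 prefers Confess (-1 > -3) — not an equilibrium.
(Quiet, Confess): Country 2 prefers Quiet (-1 > -3) — not an equilibrium.
(Confess, Quiet): Country 2 prefers Confess (2 > 1) — not an equilibrium.
(Confess, Confess): Country 1 prefers Quiet (2 > 0) — not an equilibrium.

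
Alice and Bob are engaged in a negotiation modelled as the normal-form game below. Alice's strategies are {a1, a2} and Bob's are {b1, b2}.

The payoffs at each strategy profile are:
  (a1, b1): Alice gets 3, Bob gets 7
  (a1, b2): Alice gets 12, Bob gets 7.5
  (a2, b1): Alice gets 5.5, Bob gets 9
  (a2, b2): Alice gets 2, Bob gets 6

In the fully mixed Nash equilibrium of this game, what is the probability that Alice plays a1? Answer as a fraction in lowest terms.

Let p be the probability that Alice plays a1. In a completely mixed equilibrium, Bob must be indifferent between b1 and b2.
Bob's expected payoff from b1 is 7p + 9(1−p); from b2 it is 7.5p + 6(1−p).
Setting these equal: −2p + 9 = 1.5p + 6, so p = 6/7.

6/7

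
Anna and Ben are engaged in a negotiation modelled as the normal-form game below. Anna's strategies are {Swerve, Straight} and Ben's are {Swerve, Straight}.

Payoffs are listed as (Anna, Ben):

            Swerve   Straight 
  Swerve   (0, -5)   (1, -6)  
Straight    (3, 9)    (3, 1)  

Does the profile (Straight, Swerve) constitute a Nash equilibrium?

At (Straight, Swerve), Anna earns 3; switching to Swerve would give 0, so Anna has no profitable deviation.
Ben earns 9; switching to Straight would give 1, so Ben has no profitable deviation.
Neither player can gain by a unilateral deviation, so this profile is a Nash equilibrium.

Yes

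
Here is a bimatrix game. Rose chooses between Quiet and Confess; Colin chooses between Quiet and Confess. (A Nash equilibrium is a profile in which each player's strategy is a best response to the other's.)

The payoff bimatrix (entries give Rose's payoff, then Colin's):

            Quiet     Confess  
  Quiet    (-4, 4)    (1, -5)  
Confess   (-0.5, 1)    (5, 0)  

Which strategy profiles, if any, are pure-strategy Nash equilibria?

(Quiet, Quiet): Rose prefers Confess (-0.5 > -4) — not an equilibrium.
(Quiet, Confess): Rose prefers Confess (5 > 1); Colin prefers Quiet (4 > -5) — not an equilibrium.
(Confess, Quiet): Rose gets -0.5 ≥ -4 from Quiet, and Colin gets 1 ≥ 0 from Confess — Nash equilibrium.
(Confess, Confess): Colin prefers Quiet (1 > 0) — not an equilibrium.

(Confess, Quiet)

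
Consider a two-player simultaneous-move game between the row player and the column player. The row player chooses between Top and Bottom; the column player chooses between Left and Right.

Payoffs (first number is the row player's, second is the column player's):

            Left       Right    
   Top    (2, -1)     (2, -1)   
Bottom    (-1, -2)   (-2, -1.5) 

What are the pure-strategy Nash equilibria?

(Top, Left) and (Top, Right)

(Top, Left): the row player gets 2 ≥ -1 from Bottom, and the column player gets -1 ≥ -1 from Right — Nash equilibrium.
(Top, Right): the row player gets 2 ≥ -2 from Bottom, and the column player gets -1 ≥ -1 from Left — Nash equilibrium.
(Bottom, Left): the row player prefers Top (2 > -1); the column player prefers Right (-1.5 > -2) — not an equilibrium.
(Bottom, Right): the row player prefers Top (2 > -2) — not an equilibrium.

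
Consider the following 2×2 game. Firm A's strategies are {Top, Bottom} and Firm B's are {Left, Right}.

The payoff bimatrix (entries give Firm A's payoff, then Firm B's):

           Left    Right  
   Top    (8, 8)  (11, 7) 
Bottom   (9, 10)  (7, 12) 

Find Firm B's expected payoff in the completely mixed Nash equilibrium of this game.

First find p, the probability Firm A plays Top, from Firm B's indifference between Left and Right: 8p + 10(1−p) = 7p + 12(1−p), giving p = 2/3.
Since Firm B is indifferent in equilibrium, Firm B's expected payoff equals the payoff from either column against (2/3, 1/3). Using Left: 8(2/3) + 10(1/3) = 26/3.

26/3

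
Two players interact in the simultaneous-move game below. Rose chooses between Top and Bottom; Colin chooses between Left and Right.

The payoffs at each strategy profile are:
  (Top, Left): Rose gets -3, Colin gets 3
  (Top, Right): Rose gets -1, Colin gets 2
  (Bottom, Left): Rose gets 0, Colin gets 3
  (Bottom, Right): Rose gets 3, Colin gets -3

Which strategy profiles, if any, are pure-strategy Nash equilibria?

(Top, Left): Rose prefers Bottom (0 > -3) — not an equilibrium.
(Top, Right): Rose prefers Bottom (3 > -1); Colin prefers Left (3 > 2) — not an equilibrium.
(Bottom, Left): Rose gets 0 ≥ -3 from Top, and Colin gets 3 ≥ -3 from Right — Nash equilibrium.
(Bottom, Right): Colin prefers Left (3 > -3) — not an equilibrium.

(Bottom, Left)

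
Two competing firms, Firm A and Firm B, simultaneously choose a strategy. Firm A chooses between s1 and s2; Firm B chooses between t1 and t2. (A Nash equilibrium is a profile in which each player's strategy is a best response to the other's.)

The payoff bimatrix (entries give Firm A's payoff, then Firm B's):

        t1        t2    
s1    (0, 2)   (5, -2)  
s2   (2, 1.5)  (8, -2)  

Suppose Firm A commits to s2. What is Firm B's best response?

t1

Against s2, Firm B earns 1.5 from t1 and -2 from t2.
So t1 is the best response.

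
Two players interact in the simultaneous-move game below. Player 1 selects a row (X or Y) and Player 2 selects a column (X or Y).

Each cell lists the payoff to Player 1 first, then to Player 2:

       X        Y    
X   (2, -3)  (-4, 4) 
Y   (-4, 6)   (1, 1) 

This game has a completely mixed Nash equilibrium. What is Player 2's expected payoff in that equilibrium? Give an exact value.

9/4

First find x, the probability Player 1 plays X, from Player 2's indifference between X and Y: −3x + 6(1−x) = 4x + (1−x), giving x = 5/12.
Since Player 2 is indifferent in equilibrium, Player 2's expected payoff equals the payoff from either column against (5/12, 7/12). Using X: −3(5/12) + 6(7/12) = 9/4.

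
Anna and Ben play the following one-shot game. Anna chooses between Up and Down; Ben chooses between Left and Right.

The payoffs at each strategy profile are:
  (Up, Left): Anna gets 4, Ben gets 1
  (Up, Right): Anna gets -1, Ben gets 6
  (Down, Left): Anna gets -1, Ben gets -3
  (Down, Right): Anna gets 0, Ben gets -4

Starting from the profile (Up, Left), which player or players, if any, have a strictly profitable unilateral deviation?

Anna at (Up, Left) earns 4; deviating to Down yields -1 — not better.
Ben earns 1; deviating to Right yields 6 — a strict improvement.
Only Ben has a strictly profitable deviation.

Ben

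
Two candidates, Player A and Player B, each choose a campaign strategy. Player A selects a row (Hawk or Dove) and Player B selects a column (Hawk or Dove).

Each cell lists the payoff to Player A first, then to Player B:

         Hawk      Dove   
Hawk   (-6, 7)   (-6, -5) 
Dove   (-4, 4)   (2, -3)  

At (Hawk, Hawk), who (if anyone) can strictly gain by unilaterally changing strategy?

Player A at (Hawk, Hawk) earns -6; deviating to Dove yields -4 — a strict improvement.
Player B earns 7; deviating to Dove yields -5 — not better.
Only Player A has a strictly profitable deviation.

Player A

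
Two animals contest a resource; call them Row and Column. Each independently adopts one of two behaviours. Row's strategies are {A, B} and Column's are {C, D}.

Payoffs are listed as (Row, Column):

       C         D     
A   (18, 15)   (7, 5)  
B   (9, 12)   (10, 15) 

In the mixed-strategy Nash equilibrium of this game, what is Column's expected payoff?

First find p, the probability Row plays A, from Column's indifference between C and D: 15p + 12(1−p) = 5p + 15(1−p), giving p = 3/13.
Since Column is indifferent in equilibrium, Column's expected payoff equals the payoff from either column against (3/13, 10/13). Using C: 15(3/13) + 12(10/13) = 165/13.

165/13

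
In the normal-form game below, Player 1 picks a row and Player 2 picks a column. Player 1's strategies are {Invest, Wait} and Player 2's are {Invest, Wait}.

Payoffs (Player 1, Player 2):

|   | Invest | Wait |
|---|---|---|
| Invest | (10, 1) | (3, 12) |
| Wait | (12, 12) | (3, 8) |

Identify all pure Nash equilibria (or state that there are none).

(Invest, Invest): Player 1 prefers Wait (12 > 10); Player 2 prefers Wait (12 > 1) — not an equilibrium.
(Invest, Wait): Player 1 gets 3 ≥ 3 from Wait, and Player 2 gets 12 ≥ 1 from Invest — Nash equilibrium.
(Wait, Invest): Player 1 gets 12 ≥ 10 from Invest, and Player 2 gets 12 ≥ 8 from Wait — Nash equilibrium.
(Wait, Wait): Player 2 prefers Invest (12 > 8) — not an equilibrium.

(Invest, Wait) and (Wait, Invest)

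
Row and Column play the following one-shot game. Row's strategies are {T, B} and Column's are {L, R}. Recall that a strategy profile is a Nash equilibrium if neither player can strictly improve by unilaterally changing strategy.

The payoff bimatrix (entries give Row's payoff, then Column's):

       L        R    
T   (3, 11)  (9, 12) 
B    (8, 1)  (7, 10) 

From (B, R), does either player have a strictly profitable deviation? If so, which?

Row

Row at (B, R) earns 7; deviating to T yields 9 — a strict improvement.
Column earns 10; deviating to L yields 1 — not better.
Only Row has a strictly profitable deviation.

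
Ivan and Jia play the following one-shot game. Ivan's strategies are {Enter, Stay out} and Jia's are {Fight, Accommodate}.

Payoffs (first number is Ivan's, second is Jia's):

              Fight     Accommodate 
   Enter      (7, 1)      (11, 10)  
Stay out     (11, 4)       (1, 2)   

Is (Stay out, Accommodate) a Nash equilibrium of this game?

At (Stay out, Accommodate), Ivan earns 1; switching to Enter would give 11, so Ivan would deviate.
Jia earns 2; switching to Fight would give 4, so Jia would deviate.
Since at least one player can profitably deviate, this is not a Nash equilibrium.

No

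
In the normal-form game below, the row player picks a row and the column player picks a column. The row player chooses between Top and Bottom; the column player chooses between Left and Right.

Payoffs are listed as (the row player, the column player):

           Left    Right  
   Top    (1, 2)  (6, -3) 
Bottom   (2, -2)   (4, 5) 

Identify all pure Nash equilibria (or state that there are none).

none

(Top, Left): the row player prefers Bottom (2 > 1) — not an equilibrium.
(Top, Right): the column player prefers Left (2 > -3) — not an equilibrium.
(Bottom, Left): the column player prefers Right (5 > -2) — not an equilibrium.
(Bottom, Right): the row player prefers Top (6 > 4) — not an equilibrium.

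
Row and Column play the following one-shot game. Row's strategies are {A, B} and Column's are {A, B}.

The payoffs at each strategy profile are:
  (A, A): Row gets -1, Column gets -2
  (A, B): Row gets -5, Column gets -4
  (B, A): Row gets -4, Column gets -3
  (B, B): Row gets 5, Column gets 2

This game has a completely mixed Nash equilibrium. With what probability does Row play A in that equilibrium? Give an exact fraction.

5/7

Let r be the probability that Row plays A. In a completely mixed equilibrium, Column must be indifferent between A and B.
Column's expected payoff from A is −2r − 3(1−r); from B it is −4r + 2(1−r).
Setting these equal: r − 3 = −6r + 2, so r = 5/7.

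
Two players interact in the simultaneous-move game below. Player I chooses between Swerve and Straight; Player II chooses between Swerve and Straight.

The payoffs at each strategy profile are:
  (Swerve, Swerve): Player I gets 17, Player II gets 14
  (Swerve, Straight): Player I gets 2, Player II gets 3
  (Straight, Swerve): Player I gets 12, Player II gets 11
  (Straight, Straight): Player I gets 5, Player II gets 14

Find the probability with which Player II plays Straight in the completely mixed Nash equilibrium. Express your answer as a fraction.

Let y be the probability that Player II plays Swerve. In a completely mixed equilibrium, Player I must be indifferent between Swerve and Straight.
Player I's expected payoff from Swerve is 17y + 2(1−y); from Straight it is 12y + 5(1−y).
Setting these equal: 15y + 2 = 7y + 5, so y = 3/8.
Therefore Player II plays Straight with probability 1 − 3/8 = 5/8.

5/8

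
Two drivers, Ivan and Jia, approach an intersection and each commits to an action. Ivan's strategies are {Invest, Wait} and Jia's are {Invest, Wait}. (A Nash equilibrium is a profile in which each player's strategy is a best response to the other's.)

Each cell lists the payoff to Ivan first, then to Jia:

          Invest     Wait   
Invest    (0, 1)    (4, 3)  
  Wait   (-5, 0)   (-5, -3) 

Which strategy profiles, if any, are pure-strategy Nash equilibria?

(Invest, Wait)

(Invest, Invest): Jia prefers Wait (3 > 1) — not an equilibrium.
(Invest, Wait): Ivan gets 4 ≥ -5 from Wait, and Jia gets 3 ≥ 1 from Invest — Nash equilibrium.
(Wait, Invest): Ivan prefers Invest (0 > -5) — not an equilibrium.
(Wait, Wait): Ivan prefers Invest (4 > -5); Jia prefers Invest (0 > -3) — not an equilibrium.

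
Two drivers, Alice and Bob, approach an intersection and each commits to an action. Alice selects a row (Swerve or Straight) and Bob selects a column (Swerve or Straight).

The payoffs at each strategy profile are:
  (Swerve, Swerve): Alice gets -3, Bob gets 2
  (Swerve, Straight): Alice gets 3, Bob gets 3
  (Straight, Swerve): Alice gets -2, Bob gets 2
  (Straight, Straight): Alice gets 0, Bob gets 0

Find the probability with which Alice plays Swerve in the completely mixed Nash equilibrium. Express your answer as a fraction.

Let x be the probability that Alice plays Swerve. In a completely mixed equilibrium, Bob must be indifferent between Swerve and Straight.
Bob's expected payoff from Swerve is 2x + 2(1−x); from Straight it is 3x.
Setting these equal: 2 = 3x, so x = 2/3.

2/3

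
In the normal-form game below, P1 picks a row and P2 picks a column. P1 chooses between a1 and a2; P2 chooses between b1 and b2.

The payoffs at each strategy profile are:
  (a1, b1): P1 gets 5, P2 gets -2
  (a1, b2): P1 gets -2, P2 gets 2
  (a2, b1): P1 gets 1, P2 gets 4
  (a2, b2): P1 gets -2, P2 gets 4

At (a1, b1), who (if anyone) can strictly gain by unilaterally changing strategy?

P2

P1 at (a1, b1) earns 5; deviating to a2 yields 1 — not better.
P2 earns -2; deviating to b2 yields 2 — a strict improvement.
Only P2 has a strictly profitable deviation.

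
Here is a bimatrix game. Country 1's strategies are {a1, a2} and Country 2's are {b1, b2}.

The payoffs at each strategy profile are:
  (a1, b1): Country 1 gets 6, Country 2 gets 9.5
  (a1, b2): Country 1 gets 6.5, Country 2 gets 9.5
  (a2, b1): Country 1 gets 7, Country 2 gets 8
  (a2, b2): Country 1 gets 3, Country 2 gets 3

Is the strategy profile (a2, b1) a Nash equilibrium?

At (a2, b1), Country 1 earns 7; switching to a1 would give 6, so Country 1 has no profitable deviation.
Country 2 earns 8; switching to b2 would give 3, so Country 2 has no profitable deviation.
Neither player can gain by a unilateral deviation, so this profile is a Nash equilibrium.

Yes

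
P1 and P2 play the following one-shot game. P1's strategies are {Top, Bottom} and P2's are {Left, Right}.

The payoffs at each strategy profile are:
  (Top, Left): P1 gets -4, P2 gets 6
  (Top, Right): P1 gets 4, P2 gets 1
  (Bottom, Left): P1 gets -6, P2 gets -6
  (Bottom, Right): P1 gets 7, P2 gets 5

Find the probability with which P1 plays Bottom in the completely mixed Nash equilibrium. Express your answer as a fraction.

5/16

Let p be the probability that P1 plays Top. In a completely mixed equilibrium, P2 must be indifferent between Left and Right.
P2's expected payoff from Left is 6p − 6(1−p); from Right it is p + 5(1−p).
Setting these equal: 12p − 6 = −4p + 5, so p = 11/16.
Therefore P1 plays Bottom with probability 1 − 11/16 = 5/16.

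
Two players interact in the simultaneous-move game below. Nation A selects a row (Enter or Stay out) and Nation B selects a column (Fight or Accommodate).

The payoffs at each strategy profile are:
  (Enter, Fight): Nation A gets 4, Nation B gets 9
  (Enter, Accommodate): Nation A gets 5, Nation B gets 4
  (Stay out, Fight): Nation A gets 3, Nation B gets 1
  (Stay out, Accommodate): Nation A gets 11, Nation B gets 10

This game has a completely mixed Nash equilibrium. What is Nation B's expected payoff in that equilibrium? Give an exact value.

First find x, the probability Nation A plays Enter, from Nation B's indifference between Fight and Accommodate: 9x + (1−x) = 4x + 10(1−x), giving x = 9/14.
Since Nation B is indifferent in equilibrium, Nation B's expected payoff equals the payoff from either column against (9/14, 5/14). Using Fight: 9(9/14) + (5/14) = 43/7.

43/7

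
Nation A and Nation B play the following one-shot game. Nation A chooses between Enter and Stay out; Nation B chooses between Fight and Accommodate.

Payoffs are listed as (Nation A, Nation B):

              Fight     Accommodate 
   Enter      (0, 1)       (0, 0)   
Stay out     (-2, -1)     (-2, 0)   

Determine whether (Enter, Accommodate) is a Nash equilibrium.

At (Enter, Accommodate), Nation A earns 0; switching to Stay out would give -2, so Nation A has no profitable deviation.
Nation B earns 0; switching to Fight would give 1, so Nation B would deviate.
Since at least one player can profitably deviate, this is not a Nash equilibrium.

No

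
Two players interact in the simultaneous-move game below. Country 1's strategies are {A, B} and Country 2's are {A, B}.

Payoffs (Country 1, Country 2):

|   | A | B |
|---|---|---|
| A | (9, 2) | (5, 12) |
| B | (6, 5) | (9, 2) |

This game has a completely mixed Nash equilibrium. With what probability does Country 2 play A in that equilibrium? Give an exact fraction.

Let c be the probability that Country 2 plays A. In a completely mixed equilibrium, Country 1 must be indifferent between A and B.
Country 1's expected payoff from A is 9c + 5(1−c); from B it is 6c + 9(1−c).
Setting these equal: 4c + 5 = −3c + 9, so c = 4/7.

4/7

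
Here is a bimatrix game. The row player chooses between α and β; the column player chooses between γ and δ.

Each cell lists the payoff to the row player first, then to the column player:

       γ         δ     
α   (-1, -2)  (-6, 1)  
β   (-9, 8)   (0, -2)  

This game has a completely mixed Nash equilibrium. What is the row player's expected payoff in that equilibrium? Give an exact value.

-27/7

First find q, the probability the column player plays γ, from the row player's indifference between α and β: −q − 6(1−q) = −9q, giving q = 3/7.
Since the row player is indifferent in equilibrium, the row player's expected payoff equals the payoff from either row against (3/7, 4/7). Using α: −(3/7) − 6(4/7) = -27/7.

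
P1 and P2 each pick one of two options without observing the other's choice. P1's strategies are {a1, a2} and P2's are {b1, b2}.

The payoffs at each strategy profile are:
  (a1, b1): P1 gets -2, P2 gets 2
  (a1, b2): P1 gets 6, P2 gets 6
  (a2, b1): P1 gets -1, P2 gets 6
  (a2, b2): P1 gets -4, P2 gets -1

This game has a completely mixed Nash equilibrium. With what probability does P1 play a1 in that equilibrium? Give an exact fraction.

Let p be the probability that P1 plays a1. In a completely mixed equilibrium, P2 must be indifferent between b1 and b2.
P2's expected payoff from b1 is 2p + 6(1−p); from b2 it is 6p − (1−p).
Setting these equal: −4p + 6 = 7p − 1, so p = 7/11.

7/11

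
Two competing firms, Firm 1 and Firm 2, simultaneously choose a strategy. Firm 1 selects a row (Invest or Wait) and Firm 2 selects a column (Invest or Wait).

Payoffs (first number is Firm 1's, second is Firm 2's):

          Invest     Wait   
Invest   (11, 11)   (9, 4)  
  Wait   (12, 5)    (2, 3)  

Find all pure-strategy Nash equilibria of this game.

(Wait, Invest)

(Invest, Invest): Firm 1 prefers Wait (12 > 11) — not an equilibrium.
(Invest, Wait): Firm 2 prefers Invest (11 > 4) — not an equilibrium.
(Wait, Invest): Firm 1 gets 12 ≥ 11 from Invest, and Firm 2 gets 5 ≥ 3 from Wait — Nash equilibrium.
(Wait, Wait): Firm 1 prefers Invest (9 > 2); Firm 2 prefers Invest (5 > 3) — not an equilibrium.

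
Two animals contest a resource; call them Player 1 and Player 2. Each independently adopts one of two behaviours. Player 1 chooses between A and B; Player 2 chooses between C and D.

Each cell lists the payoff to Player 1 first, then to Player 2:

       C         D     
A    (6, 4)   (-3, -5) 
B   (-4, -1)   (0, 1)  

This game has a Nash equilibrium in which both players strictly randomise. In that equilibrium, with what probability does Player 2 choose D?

Let q be the probability that Player 2 plays C. In a completely mixed equilibrium, Player 1 must be indifferent between A and B.
Player 1's expected payoff from A is 6q − 3(1−q); from B it is −4q.
Setting these equal: 9q − 3 = −4q, so q = 3/13.
Therefore Player 2 plays D with probability 1 − 3/13 = 10/13.

10/13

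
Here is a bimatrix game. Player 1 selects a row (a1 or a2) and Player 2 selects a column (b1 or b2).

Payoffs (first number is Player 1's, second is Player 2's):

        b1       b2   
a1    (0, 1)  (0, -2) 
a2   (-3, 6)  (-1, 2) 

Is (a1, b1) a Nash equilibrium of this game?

Yes

At (a1, b1), Player 1 earns 0; switching to a2 would give -3, so Player 1 has no profitable deviation.
Player 2 earns 1; switching to b2 would give -2, so Player 2 has no profitable deviation.
Neither player can gain by a unilateral deviation, so this profile is a Nash equilibrium.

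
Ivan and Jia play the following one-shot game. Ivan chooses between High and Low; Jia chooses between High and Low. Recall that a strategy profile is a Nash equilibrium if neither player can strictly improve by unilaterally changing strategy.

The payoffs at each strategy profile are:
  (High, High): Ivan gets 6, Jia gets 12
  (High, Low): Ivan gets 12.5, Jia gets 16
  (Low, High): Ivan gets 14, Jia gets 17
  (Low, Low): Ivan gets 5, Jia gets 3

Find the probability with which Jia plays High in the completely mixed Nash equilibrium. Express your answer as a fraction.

15/31

Let c be the probability that Jia plays High. In a completely mixed equilibrium, Ivan must be indifferent between High and Low.
Ivan's expected payoff from High is 6c + 12.5(1−c); from Low it is 14c + 5(1−c).
Setting these equal: −6.5c + 12.5 = 9c + 5, so c = 15/31.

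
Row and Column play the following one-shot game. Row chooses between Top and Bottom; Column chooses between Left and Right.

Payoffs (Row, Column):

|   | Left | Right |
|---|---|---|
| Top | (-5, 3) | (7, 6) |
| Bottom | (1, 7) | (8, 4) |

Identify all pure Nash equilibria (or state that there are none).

(Bottom, Left)

(Top, Left): Row prefers Bottom (1 > -5); Column prefers Right (6 > 3) — not an equilibrium.
(Top, Right): Row prefers Bottom (8 > 7) — not an equilibrium.
(Bottom, Left): Row gets 1 ≥ -5 from Top, and Column gets 7 ≥ 4 from Right — Nash equilibrium.
(Bottom, Right): Column prefers Left (7 > 4) — not an equilibrium.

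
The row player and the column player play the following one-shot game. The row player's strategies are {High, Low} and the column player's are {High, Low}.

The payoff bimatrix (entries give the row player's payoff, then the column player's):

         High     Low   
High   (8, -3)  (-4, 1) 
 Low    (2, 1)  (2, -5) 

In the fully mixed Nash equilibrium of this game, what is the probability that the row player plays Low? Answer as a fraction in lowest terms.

2/5

Let p be the probability that the row player plays High. In a completely mixed equilibrium, the column player must be indifferent between High and Low.
The column player's expected payoff from High is −3p + (1−p); from Low it is p − 5(1−p).
Setting these equal: −4p + 1 = 6p − 5, so p = 3/5.
Therefore the row player plays Low with probability 1 − 3/5 = 2/5.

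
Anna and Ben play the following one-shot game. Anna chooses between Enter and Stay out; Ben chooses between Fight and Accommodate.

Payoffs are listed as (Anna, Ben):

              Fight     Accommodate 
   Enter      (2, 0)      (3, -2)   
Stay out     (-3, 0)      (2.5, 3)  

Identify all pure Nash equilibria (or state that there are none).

(Enter, Fight): Anna gets 2 ≥ -3 from Stay out, and Ben gets 0 ≥ -2 from Accommodate — Nash equilibrium.
(Enter, Accommodate): Ben prefers Fight (0 > -2) — not an equilibrium.
(Stay out, Fight): Anna prefers Enter (2 > -3); Ben prefers Accommodate (3 > 0) — not an equilibrium.
(Stay out, Accommodate): Anna prefers Enter (3 > 2.5) — not an equilibrium.

(Enter, Fight)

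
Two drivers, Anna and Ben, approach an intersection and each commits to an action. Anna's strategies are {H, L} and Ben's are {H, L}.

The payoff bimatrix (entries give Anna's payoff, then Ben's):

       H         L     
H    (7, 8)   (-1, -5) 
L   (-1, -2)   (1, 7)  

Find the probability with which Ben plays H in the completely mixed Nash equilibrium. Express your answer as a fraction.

Let y be the probability that Ben plays H. In a completely mixed equilibrium, Anna must be indifferent between H and L.
Anna's expected payoff from H is 7y − (1−y); from L it is −y + (1−y).
Setting these equal: 8y − 1 = −2y + 1, so y = 1/5.

1/5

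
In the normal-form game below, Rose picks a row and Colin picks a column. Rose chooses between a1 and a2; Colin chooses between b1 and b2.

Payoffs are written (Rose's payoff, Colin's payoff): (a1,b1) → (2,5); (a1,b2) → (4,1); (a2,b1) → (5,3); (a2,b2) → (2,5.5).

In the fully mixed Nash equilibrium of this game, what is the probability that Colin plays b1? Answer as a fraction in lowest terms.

Let c be the probability that Colin plays b1. In a completely mixed equilibrium, Rose must be indifferent between a1 and a2.
Rose's expected payoff from a1 is 2c + 4(1−c); from a2 it is 5c + 2(1−c).
Setting these equal: −2c + 4 = 3c + 2, so c = 2/5.

2/5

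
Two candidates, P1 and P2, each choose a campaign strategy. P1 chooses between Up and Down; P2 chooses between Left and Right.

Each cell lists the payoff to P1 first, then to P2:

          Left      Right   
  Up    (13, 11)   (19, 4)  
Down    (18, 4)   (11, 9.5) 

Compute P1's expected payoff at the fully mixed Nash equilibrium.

First find q, the probability P2 plays Left, from P1's indifference between Up and Down: 13q + 19(1−q) = 18q + 11(1−q), giving q = 8/13.
Since P1 is indifferent in equilibrium, P1's expected payoff equals the payoff from either row against (8/13, 5/13). Using Up: 13(8/13) + 19(5/13) = 199/13.

199/13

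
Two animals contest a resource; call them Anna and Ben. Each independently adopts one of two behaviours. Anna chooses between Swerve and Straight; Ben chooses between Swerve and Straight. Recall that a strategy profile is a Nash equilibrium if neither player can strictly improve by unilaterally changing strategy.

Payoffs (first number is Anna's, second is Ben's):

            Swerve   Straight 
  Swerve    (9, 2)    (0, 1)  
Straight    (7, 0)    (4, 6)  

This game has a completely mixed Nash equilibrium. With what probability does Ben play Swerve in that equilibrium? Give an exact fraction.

Let c be the probability that Ben plays Swerve. In a completely mixed equilibrium, Anna must be indifferent between Swerve and Straight.
Anna's expected payoff from Swerve is 9c; from Straight it is 7c + 4(1−c).
Setting these equal: 9c = 3c + 4, so c = 2/3.

2/3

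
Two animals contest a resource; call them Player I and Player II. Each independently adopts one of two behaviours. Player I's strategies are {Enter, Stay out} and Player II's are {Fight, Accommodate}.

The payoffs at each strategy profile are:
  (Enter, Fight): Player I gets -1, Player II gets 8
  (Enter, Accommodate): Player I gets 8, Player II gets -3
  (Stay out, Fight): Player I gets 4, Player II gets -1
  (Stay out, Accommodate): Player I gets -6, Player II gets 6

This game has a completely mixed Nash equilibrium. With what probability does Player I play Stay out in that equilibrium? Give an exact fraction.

Let r be the probability that Player I plays Enter. In a completely mixed equilibrium, Player II must be indifferent between Fight and Accommodate.
Player II's expected payoff from Fight is 8r − (1−r); from Accommodate it is −3r + 6(1−r).
Setting these equal: 9r − 1 = −9r + 6, so r = 7/18.
Therefore Player I plays Stay out with probability 1 − 7/18 = 11/18.

11/18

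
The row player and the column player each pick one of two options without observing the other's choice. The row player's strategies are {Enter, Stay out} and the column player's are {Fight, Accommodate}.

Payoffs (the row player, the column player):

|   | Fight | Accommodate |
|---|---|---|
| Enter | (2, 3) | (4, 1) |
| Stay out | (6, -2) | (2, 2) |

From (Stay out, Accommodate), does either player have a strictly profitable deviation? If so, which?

The row player at (Stay out, Accommodate) earns 2; deviating to Enter yields 4 — a strict improvement.
The column player earns 2; deviating to Fight yields -2 — not better.
Only the row player has a strictly profitable deviation.

The row player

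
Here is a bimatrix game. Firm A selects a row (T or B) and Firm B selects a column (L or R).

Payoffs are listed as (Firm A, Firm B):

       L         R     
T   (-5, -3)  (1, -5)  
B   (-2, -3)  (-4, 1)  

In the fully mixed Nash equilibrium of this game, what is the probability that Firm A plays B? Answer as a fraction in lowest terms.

Let p be the probability that Firm A plays T. In a completely mixed equilibrium, Firm B must be indifferent between L and R.
Firm B's expected payoff from L is −3p − 3(1−p); from R it is −5p + (1−p).
Setting these equal: -3 = −6p + 1, so p = 2/3.
Therefore Firm A plays B with probability 1 − 2/3 = 1/3.

1/3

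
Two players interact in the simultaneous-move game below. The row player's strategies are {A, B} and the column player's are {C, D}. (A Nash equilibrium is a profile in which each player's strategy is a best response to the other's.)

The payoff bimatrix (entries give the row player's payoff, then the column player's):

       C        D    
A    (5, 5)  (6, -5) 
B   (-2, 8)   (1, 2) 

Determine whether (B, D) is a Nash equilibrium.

No

At (B, D), the row player earns 1; switching to A would give 6, so the row player would deviate.
The column player earns 2; switching to C would give 8, so the column player would deviate.
Since at least one player can profitably deviate, this is not a Nash equilibrium.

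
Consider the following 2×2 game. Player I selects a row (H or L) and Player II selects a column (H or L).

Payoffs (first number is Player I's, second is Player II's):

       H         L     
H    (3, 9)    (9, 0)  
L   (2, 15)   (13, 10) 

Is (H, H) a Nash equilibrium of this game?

At (H, H), Player I earns 3; switching to L would give 2, so Player I has no profitable deviation.
Player II earns 9; switching to L would give 0, so Player II has no profitable deviation.
Neither player can gain by a unilateral deviation, so this profile is a Nash equilibrium.

Yes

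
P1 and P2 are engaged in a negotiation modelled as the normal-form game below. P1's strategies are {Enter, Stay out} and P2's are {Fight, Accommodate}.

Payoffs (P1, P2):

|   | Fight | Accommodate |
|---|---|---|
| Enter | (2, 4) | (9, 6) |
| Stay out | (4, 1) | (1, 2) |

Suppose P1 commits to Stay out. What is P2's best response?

Against Stay out, P2 earns 1 from Fight and 2 from Accommodate.
So Accommodate is the best response.

Accommodate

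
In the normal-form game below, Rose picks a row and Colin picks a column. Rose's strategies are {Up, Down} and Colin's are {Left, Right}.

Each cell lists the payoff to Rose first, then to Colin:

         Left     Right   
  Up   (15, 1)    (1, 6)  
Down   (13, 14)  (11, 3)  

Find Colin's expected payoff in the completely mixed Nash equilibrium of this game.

First find p, the probability Rose plays Up, from Colin's indifference between Left and Right: p + 14(1−p) = 6p + 3(1−p), giving p = 11/16.
Since Colin is indifferent in equilibrium, Colin's expected payoff equals the payoff from either column against (11/16, 5/16). Using Left: (11/16) + 14(5/16) = 81/16.

81/16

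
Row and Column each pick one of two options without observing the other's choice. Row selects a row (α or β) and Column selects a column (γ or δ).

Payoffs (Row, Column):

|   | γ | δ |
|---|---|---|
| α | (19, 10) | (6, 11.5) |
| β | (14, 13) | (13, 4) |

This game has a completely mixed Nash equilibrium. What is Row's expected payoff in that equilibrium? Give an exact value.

First find q, the probability Column plays γ, from Row's indifference between α and β: 19q + 6(1−q) = 14q + 13(1−q), giving q = 7/12.
Since Row is indifferent in equilibrium, Row's expected payoff equals the payoff from either row against (7/12, 5/12). Using α: 19(7/12) + 6(5/12) = 163/12.

163/12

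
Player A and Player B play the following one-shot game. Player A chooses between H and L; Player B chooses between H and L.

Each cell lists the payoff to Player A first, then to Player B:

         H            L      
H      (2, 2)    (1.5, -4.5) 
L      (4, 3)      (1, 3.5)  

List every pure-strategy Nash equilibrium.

none

(H, H): Player A prefers L (4 > 2) — not an equilibrium.
(H, L): Player B prefers H (2 > -4.5) — not an equilibrium.
(L, H): Player B prefers L (3.5 > 3) — not an equilibrium.
(L, L): Player A prefers H (1.5 > 1) — not an equilibrium.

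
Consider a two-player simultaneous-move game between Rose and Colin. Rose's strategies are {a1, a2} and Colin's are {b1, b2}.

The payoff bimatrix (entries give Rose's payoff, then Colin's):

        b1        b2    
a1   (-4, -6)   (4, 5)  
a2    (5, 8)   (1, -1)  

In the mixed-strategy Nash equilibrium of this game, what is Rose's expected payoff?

First find y, the probability Colin plays b1, from Rose's indifference between a1 and a2: −4y + 4(1−y) = 5y + (1−y), giving y = 1/4.
Since Rose is indifferent in equilibrium, Rose's expected payoff equals the payoff from either row against (1/4, 3/4). Using a1: −4(1/4) + 4(3/4) = 2.

2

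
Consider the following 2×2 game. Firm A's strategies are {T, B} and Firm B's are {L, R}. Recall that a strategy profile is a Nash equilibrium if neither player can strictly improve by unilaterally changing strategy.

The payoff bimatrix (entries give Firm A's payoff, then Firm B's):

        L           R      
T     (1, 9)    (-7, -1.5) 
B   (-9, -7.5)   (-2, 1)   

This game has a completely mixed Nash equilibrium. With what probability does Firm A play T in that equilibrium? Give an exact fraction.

Let r be the probability that Firm A plays T. In a completely mixed equilibrium, Firm B must be indifferent between L and R.
Firm B's expected payoff from L is 9r − 7.5(1−r); from R it is −1.5r + (1−r).
Setting these equal: 16.5r − 7.5 = −2.5r + 1, so r = 17/38.

17/38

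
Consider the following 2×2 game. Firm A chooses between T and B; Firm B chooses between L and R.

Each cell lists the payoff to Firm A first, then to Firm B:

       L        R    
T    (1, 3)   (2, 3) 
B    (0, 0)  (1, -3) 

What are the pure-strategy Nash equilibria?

(T, L): Firm A gets 1 ≥ 0 from B, and Firm B gets 3 ≥ 3 from R — Nash equilibrium.
(T, R): Firm A gets 2 ≥ 1 from B, and Firm B gets 3 ≥ 3 from L — Nash equilibrium.
(B, L): Firm A prefers T (1 > 0) — not an equilibrium.
(B, R): Firm A prefers T (2 > 1); Firm B prefers L (0 > -3) — not an equilibrium.

(T, L) and (T, R)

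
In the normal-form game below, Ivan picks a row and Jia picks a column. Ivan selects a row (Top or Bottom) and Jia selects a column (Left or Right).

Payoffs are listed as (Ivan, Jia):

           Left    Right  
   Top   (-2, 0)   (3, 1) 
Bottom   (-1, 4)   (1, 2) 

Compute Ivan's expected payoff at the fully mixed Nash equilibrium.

-1/3

First find q, the probability Jia plays Left, from Ivan's indifference between Top and Bottom: −2q + 3(1−q) = −q + (1−q), giving q = 2/3.
Since Ivan is indifferent in equilibrium, Ivan's expected payoff equals the payoff from either row against (2/3, 1/3). Using Top: −2(2/3) + 3(1/3) = -1/3.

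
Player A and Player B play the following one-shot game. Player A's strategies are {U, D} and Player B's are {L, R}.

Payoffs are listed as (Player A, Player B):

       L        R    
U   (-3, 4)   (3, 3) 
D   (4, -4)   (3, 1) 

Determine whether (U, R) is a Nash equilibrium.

No

At (U, R), Player A earns 3; switching to D would give 3, so Player A has no profitable deviation.
Player B earns 3; switching to L would give 4, so Player B would deviate.
Since at least one player can profitably deviate, this is not a Nash equilibrium.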